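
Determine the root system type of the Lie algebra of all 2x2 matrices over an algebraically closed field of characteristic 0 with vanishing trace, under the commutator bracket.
A_1

This is sl(2), which has dimension 2^2 - 1 = 3 and rank 2 - 1 = 1 (a Cartan subalgebra is the diagonal traceless matrices). In the classification of classical Lie algebras, the special linear algebra sl(n+1) has type A_n; here n = 1, so the Dynkin diagram is a chain of 1 nodes with single edges (A_1). Hence the type is A_1.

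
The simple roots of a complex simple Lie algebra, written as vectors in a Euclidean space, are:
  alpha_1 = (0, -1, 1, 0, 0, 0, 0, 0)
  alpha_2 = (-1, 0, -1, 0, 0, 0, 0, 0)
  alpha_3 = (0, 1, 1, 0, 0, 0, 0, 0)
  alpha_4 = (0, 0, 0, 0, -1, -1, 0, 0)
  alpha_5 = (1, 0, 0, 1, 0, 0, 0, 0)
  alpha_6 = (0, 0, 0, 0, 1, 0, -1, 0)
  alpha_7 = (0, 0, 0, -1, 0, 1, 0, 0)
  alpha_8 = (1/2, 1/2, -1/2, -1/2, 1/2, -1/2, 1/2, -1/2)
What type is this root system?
Compute the Cartan integers a_ij = 2(alpha_i, alpha_j)/(alpha_j, alpha_j); the resulting 8x8 Cartan matrix is
[[2, -1, 0, 0, 0, 0, 0, -1], [-1, 2, -1, 0, -1, 0, 0, 0], [0, -1, 2, 0, 0, 0, 0, 0], [0, 0, 0, 2, 0, -1, -1, 0], [0, -1, 0, 0, 2, 0, -1, 0], [0, 0, 0, -1, 0, 2, 0, 0], [0, 0, 0, -1, -1, 0, 2, 0], [-1, 0, 0, 0, 0, 0, 0, 2]].
All simple roots have the same length, so the diagram is simply laced. The associated Dynkin diagram is a chain of 7 nodes with one extra node attached to the third node from one end (E_8), so the type is E_8.

type E_8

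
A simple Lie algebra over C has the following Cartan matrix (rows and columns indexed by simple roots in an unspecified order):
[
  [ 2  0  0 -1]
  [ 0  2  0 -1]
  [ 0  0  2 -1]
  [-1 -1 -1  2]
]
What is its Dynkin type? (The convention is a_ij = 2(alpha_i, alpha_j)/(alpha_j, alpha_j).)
D_4 (so(8))

The matrix has rank 4 with 2's on the diagonal. Reading the off-diagonal entries as Dynkin edges (a single edge where a_ij = a_ji = -1; a double or triple edge where a_ij * a_ji = 2 or 3), the diagram is a chain of 2 nodes with a fork of two nodes at one end (D_4). One simple-root ordering that puts it in standard form is (alpha_3, alpha_4, alpha_2, alpha_1). So the algebra is type D_4, i.e. so(8).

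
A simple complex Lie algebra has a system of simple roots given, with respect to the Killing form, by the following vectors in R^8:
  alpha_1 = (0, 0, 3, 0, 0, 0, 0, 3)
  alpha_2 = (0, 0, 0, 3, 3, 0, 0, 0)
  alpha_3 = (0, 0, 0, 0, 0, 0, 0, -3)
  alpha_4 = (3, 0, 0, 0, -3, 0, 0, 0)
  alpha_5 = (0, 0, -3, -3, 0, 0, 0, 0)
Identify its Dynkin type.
B_5

Compute the Cartan integers a_ij = 2(alpha_i, alpha_j)/(alpha_j, alpha_j); the resulting 5x5 Cartan matrix is
[[2, 0, -2, 0, -1], [0, 2, 0, -1, -1], [-1, 0, 2, 0, 0], [0, -1, 0, 2, 0], [-1, -1, 0, 0, 2]].
The roots have two lengths (squared-length ratio 2:1); the short ones are alpha_{3}. The associated Dynkin diagram is a chain of 5 nodes with a double edge at one end; the terminal node there is the unique short simple root (B_5), so the type is B_5 (the algebra so(11)).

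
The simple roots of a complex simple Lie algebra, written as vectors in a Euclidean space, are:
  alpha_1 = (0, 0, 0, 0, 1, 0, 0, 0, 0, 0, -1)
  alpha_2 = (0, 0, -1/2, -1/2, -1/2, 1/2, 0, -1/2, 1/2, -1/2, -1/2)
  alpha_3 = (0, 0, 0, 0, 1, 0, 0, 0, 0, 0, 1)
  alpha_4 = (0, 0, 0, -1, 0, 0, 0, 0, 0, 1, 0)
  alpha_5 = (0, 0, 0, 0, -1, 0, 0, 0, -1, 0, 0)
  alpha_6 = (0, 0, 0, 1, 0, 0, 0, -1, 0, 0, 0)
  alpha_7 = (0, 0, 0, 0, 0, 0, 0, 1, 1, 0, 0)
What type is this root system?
type E_7

Compute the Cartan integers a_ij = 2(alpha_i, alpha_j)/(alpha_j, alpha_j); the resulting 7x7 Cartan matrix is
[[2, 0, 0, 0, -1, 0, 0], [0, 2, -1, 0, 0, 0, 0], [0, -1, 2, 0, -1, 0, 0], [0, 0, 0, 2, 0, -1, 0], [-1, 0, -1, 0, 2, 0, -1], [0, 0, 0, -1, 0, 2, -1], [0, 0, 0, 0, -1, -1, 2]].
All simple roots have the same length, so the diagram is simply laced. The associated Dynkin diagram is a chain of 6 nodes with one extra node attached to the third node from one end (E_7), so the type is E_7.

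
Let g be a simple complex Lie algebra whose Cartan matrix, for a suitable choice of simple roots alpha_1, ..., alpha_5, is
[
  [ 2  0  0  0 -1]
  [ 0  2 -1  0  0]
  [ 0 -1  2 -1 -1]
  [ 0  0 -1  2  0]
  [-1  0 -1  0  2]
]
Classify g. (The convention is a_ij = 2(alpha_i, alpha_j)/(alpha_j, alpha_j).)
The matrix has rank 5 with 2's on the diagonal. Reading the off-diagonal entries as Dynkin edges (a single edge where a_ij = a_ji = -1; a double or triple edge where a_ij * a_ji = 2 or 3), the diagram is a chain of 3 nodes with a fork of two nodes at one end (D_5). One simple-root ordering that puts it in standard form is (alpha_1, alpha_5, alpha_3, alpha_2, alpha_4). So the algebra is type D_5, i.e. so(10).

D_5 (so(10))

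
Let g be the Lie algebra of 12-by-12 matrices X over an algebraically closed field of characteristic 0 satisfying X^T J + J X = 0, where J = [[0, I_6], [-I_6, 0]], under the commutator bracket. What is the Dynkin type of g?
C_6

This is sp(12), which has dimension 12(12+1)/2 = 78 and rank 12/2 = 6. In the classification of classical Lie algebras, the symplectic algebra sp(2n) has type C_n; here n = 6, so the Dynkin diagram is a chain of 6 nodes with a double edge at one end; the terminal node there is the unique long simple root (C_6). Hence the type is C_6.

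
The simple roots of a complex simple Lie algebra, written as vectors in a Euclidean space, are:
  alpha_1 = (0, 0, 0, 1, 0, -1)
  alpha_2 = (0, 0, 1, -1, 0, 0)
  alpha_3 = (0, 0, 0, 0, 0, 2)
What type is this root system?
C_3

Compute the Cartan integers a_ij = 2(alpha_i, alpha_j)/(alpha_j, alpha_j); the resulting 3x3 Cartan matrix is
[[2, -1, -1], [-1, 2, 0], [-2, 0, 2]].
The roots have two lengths (squared-length ratio 2:1); the short ones are alpha_{1,2}. The associated Dynkin diagram is a chain of 3 nodes with a double edge at one end; the terminal node there is the unique long simple root (C_3), so the type is C_3 (the algebra sp(6)).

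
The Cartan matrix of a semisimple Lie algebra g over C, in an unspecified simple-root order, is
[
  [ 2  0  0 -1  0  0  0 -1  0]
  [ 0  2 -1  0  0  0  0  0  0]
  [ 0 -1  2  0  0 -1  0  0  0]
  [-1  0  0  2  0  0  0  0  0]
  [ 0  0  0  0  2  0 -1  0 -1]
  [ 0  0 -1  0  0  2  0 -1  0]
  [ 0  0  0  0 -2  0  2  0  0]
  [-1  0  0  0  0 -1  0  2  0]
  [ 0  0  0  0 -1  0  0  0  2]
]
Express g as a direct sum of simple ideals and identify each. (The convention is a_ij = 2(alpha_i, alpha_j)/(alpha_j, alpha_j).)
type A_6 ⊕ type C_3

The diagram associated to this matrix has two connected components: the simple roots {alpha_1, alpha_2, alpha_3, alpha_4, alpha_6, alpha_8} form a chain of 6 nodes with single edges (A_6), and {alpha_5, alpha_7, alpha_9} form a chain of 3 nodes with a double edge at one end; the terminal node there is the unique long simple root (C_3). A semisimple Lie algebra decomposes uniquely as the direct sum of simple ideals, one per connected component of its Dynkin diagram, so g ≅ A_6 ⊕ C_3 (dimension 48 + 21 = 69).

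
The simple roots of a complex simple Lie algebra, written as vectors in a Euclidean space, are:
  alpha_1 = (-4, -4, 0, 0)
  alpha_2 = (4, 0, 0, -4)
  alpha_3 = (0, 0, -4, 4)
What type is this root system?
Compute the Cartan integers a_ij = 2(alpha_i, alpha_j)/(alpha_j, alpha_j); the resulting 3x3 Cartan matrix is
[[2, -1, 0], [-1, 2, -1], [0, -1, 2]].
All simple roots have the same length, so the diagram is simply laced. The associated Dynkin diagram is a chain of 3 nodes with single edges (A_3), so the type is A_3 (the algebra sl(4)).

A_3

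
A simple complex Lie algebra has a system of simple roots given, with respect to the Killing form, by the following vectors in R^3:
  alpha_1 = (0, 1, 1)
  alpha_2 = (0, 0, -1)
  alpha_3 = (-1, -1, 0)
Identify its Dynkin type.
B3

Compute the Cartan integers a_ij = 2(alpha_i, alpha_j)/(alpha_j, alpha_j); the resulting 3x3 Cartan matrix is
[[2, -2, -1], [-1, 2, 0], [-1, 0, 2]].
The roots have two lengths (squared-length ratio 2:1); the short ones are alpha_{2}. The associated Dynkin diagram is a chain of 3 nodes with a double edge at one end; the terminal node there is the unique short simple root (B_3), so the type is B_3 (the algebra so(7)).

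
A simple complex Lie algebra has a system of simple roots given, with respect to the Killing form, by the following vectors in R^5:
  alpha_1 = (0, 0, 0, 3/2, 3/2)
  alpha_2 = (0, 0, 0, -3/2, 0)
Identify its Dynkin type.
B_2 (so(5))

Compute the Cartan integers a_ij = 2(alpha_i, alpha_j)/(alpha_j, alpha_j); the resulting 2x2 Cartan matrix is
[[2, -2], [-1, 2]].
The roots have two lengths (squared-length ratio 2:1); the short ones are alpha_{2}. The associated Dynkin diagram is a chain of 2 nodes with a double edge at one end; the terminal node there is the unique short simple root (B_2), so the type is B_2 (the algebra so(5)).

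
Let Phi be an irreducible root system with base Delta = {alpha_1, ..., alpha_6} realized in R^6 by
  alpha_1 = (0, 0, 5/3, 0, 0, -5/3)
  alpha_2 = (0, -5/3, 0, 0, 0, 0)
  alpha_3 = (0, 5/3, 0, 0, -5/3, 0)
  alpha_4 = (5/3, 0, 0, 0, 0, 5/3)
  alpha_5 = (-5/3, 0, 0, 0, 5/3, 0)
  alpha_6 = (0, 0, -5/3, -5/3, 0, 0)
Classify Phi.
B_6

Compute the Cartan integers a_ij = 2(alpha_i, alpha_j)/(alpha_j, alpha_j); the resulting 6x6 Cartan matrix is
[[2, 0, 0, -1, 0, -1], [0, 2, -1, 0, 0, 0], [0, -2, 2, 0, -1, 0], [-1, 0, 0, 2, -1, 0], [0, 0, -1, -1, 2, 0], [-1, 0, 0, 0, 0, 2]].
The roots have two lengths (squared-length ratio 2:1); the short ones are alpha_{2}. The associated Dynkin diagram is a chain of 6 nodes with a double edge at one end; the terminal node there is the unique short simple root (B_6), so the type is B_6 (the algebra so(13)).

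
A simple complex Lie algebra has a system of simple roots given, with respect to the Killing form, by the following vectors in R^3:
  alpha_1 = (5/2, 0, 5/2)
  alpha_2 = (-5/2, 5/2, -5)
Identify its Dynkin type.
Compute the Cartan integers a_ij = 2(alpha_i, alpha_j)/(alpha_j, alpha_j); the resulting 2x2 Cartan matrix is
[[2, -1], [-3, 2]].
The roots have two lengths (squared-length ratio 3:1); the short ones are alpha_{1}. The associated Dynkin diagram is two nodes joined by a triple edge (G_2), so the type is G_2.

type G_2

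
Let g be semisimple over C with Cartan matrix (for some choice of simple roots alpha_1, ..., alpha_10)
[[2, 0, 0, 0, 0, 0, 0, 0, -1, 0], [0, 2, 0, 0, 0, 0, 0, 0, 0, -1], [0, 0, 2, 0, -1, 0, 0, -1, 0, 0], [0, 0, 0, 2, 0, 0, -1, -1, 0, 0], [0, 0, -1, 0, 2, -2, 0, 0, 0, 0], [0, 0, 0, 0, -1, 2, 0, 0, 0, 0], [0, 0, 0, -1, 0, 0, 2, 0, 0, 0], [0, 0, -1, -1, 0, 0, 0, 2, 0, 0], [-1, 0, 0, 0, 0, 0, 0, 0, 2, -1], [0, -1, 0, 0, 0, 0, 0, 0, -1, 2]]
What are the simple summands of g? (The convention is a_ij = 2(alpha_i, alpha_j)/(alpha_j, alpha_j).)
A_4 ⊕ B_6

The diagram associated to this matrix has two connected components: the simple roots {alpha_1, alpha_2, alpha_9, alpha_10} form a chain of 4 nodes with single edges (A_4), and {alpha_3, alpha_4, alpha_5, alpha_6, alpha_7, alpha_8} form a chain of 6 nodes with a double edge at one end; the terminal node there is the unique short simple root (B_6). A semisimple Lie algebra decomposes uniquely as the direct sum of simple ideals, one per connected component of its Dynkin diagram, so g ≅ A_4 ⊕ B_6 (dimension 24 + 78 = 102).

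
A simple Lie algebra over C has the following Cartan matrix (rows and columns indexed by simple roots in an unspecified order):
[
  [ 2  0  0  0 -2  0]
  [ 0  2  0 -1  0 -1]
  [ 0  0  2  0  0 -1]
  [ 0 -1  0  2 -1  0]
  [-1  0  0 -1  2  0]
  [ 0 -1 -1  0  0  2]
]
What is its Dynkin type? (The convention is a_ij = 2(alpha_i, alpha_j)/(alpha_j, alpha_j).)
The matrix has rank 6 with 2's on the diagonal. Reading the off-diagonal entries as Dynkin edges (a single edge where a_ij = a_ji = -1; a double or triple edge where a_ij * a_ji = 2 or 3), the diagram is a chain of 6 nodes with a double edge at one end; the terminal node there is the unique long simple root (C_6). One simple-root ordering that puts it in standard form is (alpha_3, alpha_6, alpha_2, alpha_4, alpha_5, alpha_1). So the algebra is type C_6, i.e. sp(12).

C_6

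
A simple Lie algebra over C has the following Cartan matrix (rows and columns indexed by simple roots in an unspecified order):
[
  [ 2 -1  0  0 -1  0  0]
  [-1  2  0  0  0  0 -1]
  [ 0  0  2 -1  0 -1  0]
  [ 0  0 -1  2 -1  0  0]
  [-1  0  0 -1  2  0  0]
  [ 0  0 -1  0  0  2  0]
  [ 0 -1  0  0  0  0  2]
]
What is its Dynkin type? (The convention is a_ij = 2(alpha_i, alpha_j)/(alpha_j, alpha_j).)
The matrix has rank 7 with 2's on the diagonal. Reading the off-diagonal entries as Dynkin edges (a single edge where a_ij = a_ji = -1; a double or triple edge where a_ij * a_ji = 2 or 3), the diagram is a chain of 7 nodes with single edges (A_7). One simple-root ordering that puts it in standard form is (alpha_7, alpha_2, alpha_1, alpha_5, alpha_4, alpha_3, alpha_6). So the algebra is type A_7, i.e. sl(8).

type A_7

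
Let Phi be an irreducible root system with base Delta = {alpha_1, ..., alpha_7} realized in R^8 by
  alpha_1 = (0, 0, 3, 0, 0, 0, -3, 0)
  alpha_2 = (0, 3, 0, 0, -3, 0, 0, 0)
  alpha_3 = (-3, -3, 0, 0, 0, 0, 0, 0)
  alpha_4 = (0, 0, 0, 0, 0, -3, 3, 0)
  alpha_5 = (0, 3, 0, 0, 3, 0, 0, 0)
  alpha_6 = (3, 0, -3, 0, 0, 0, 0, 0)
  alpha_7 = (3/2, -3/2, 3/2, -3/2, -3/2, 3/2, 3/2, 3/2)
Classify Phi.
Compute the Cartan integers a_ij = 2(alpha_i, alpha_j)/(alpha_j, alpha_j); the resulting 7x7 Cartan matrix is
[[2, 0, 0, -1, 0, -1, 0], [0, 2, -1, 0, 0, 0, 0], [0, -1, 2, 0, -1, -1, 0], [-1, 0, 0, 2, 0, 0, 0], [0, 0, -1, 0, 2, 0, -1], [-1, 0, -1, 0, 0, 2, 0], [0, 0, 0, 0, -1, 0, 2]].
All simple roots have the same length, so the diagram is simply laced. The associated Dynkin diagram is a chain of 6 nodes with one extra node attached to the third node from one end (E_7), so the type is E_7.

E_7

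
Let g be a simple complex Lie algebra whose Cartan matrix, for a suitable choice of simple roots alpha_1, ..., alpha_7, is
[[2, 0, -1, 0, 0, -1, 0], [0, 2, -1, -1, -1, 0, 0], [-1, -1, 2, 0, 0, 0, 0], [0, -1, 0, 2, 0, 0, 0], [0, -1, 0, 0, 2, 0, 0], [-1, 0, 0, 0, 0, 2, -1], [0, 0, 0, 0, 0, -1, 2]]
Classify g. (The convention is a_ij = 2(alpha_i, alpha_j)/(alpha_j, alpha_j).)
The matrix has rank 7 with 2's on the diagonal. Reading the off-diagonal entries as Dynkin edges (a single edge where a_ij = a_ji = -1; a double or triple edge where a_ij * a_ji = 2 or 3), the diagram is a chain of 5 nodes with a fork of two nodes at one end (D_7). One simple-root ordering that puts it in standard form is (alpha_7, alpha_6, alpha_1, alpha_3, alpha_2, alpha_5, alpha_4). So the algebra is type D_7, i.e. so(14).

D_7 (so(14))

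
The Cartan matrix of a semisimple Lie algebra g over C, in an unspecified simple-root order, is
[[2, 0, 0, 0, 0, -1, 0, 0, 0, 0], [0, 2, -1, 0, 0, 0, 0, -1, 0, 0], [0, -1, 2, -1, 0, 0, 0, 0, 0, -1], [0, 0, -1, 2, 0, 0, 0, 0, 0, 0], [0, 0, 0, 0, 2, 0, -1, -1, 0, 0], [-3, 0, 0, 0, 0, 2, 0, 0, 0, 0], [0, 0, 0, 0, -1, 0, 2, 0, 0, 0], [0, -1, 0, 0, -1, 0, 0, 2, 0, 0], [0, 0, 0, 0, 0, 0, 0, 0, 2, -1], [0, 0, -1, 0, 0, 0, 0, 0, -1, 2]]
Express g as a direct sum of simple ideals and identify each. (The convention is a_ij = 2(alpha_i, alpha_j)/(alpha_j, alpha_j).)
type E_8 + type G_2

The diagram associated to this matrix has two connected components: the simple roots {alpha_2, alpha_3, alpha_4, alpha_5, alpha_7, alpha_8, alpha_9, alpha_10} form a chain of 7 nodes with one extra node attached to the third node from one end (E_8), and {alpha_1, alpha_6} form two nodes joined by a triple edge (G_2). A semisimple Lie algebra decomposes uniquely as the direct sum of simple ideals, one per connected component of its Dynkin diagram, so g ≅ E_8 ⊕ G_2 (dimension 248 + 14 = 262).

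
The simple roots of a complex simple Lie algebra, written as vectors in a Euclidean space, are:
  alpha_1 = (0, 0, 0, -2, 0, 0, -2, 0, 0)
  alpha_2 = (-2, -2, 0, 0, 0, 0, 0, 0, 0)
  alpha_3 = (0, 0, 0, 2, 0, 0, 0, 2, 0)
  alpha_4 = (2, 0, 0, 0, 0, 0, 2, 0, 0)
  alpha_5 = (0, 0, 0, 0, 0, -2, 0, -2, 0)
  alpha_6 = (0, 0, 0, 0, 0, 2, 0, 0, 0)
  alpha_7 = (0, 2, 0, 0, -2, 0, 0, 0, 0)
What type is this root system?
Compute the Cartan integers a_ij = 2(alpha_i, alpha_j)/(alpha_j, alpha_j); the resulting 7x7 Cartan matrix is
[[2, 0, -1, -1, 0, 0, 0], [0, 2, 0, -1, 0, 0, -1], [-1, 0, 2, 0, -1, 0, 0], [-1, -1, 0, 2, 0, 0, 0], [0, 0, -1, 0, 2, -2, 0], [0, 0, 0, 0, -1, 2, 0], [0, -1, 0, 0, 0, 0, 2]].
The roots have two lengths (squared-length ratio 2:1); the short ones are alpha_{6}. The associated Dynkin diagram is a chain of 7 nodes with a double edge at one end; the terminal node there is the unique short simple root (B_7), so the type is B_7 (the algebra so(15)).

type B_7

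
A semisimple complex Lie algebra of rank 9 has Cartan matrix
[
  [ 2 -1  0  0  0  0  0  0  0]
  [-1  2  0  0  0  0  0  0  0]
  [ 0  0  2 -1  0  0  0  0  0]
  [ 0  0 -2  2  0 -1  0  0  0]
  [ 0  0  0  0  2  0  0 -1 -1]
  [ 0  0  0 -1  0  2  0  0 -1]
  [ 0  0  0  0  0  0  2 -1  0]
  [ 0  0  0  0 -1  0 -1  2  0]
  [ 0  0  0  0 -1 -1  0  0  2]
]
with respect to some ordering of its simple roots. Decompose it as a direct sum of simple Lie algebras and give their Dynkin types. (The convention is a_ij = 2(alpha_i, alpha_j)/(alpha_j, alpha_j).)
The diagram associated to this matrix has two connected components: the simple roots {alpha_1, alpha_2} form a chain of 2 nodes with single edges (A_2), and {alpha_3, alpha_4, alpha_5, alpha_6, alpha_7, alpha_8, alpha_9} form a chain of 7 nodes with a double edge at one end; the terminal node there is the unique short simple root (B_7). A semisimple Lie algebra decomposes uniquely as the direct sum of simple ideals, one per connected component of its Dynkin diagram, so g ≅ A_2 ⊕ B_7 (dimension 8 + 105 = 113).

type A_2 ⊕ type B_7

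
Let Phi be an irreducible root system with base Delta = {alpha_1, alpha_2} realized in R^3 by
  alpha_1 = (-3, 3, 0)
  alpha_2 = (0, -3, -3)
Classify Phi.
Compute the Cartan integers a_ij = 2(alpha_i, alpha_j)/(alpha_j, alpha_j); the resulting 2x2 Cartan matrix is
[[2, -1], [-1, 2]].
All simple roots have the same length, so the diagram is simply laced. The associated Dynkin diagram is a chain of 2 nodes with single edges (A_2), so the type is A_2 (the algebra sl(3)).

A_2 (sl(3))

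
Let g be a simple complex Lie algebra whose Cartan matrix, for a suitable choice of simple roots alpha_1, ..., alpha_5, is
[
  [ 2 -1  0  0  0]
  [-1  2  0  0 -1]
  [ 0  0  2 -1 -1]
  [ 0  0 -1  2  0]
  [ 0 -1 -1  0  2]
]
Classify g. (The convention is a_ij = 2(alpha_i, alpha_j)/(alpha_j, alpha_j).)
The matrix has rank 5 with 2's on the diagonal. Reading the off-diagonal entries as Dynkin edges (a single edge where a_ij = a_ji = -1; a double or triple edge where a_ij * a_ji = 2 or 3), the diagram is a chain of 5 nodes with single edges (A_5). One simple-root ordering that puts it in standard form is (alpha_4, alpha_3, alpha_5, alpha_2, alpha_1). So the algebra is type A_5, i.e. sl(6).

A_5 (sl(6))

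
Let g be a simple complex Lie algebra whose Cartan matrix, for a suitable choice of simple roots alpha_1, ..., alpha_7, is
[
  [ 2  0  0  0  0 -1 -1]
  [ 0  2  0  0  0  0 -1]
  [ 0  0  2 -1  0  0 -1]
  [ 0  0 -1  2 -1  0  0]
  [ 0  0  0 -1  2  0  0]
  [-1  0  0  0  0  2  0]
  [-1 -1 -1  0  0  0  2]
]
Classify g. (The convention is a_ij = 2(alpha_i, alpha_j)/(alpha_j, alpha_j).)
The matrix has rank 7 with 2's on the diagonal. Reading the off-diagonal entries as Dynkin edges (a single edge where a_ij = a_ji = -1; a double or triple edge where a_ij * a_ji = 2 or 3), the diagram is a chain of 6 nodes with one extra node attached to the third node from one end (E_7). One simple-root ordering that puts it in standard form is (alpha_6, alpha_2, alpha_1, alpha_7, alpha_3, alpha_4, alpha_5). So the algebra is type E_7.

E_7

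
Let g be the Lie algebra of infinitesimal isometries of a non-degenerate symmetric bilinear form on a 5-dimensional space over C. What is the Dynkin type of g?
B_2

This is so(5) with 5 odd, which has dimension 5(5-1)/2 = 10 and rank (5-1)/2 = 2. In the classification of classical Lie algebras, the orthogonal algebra so(2n+1) in an odd number of variables has type B_n; here n = 2, so the Dynkin diagram is a chain of 2 nodes with a double edge at one end; the terminal node there is the unique short simple root (B_2). Hence the type is B_2.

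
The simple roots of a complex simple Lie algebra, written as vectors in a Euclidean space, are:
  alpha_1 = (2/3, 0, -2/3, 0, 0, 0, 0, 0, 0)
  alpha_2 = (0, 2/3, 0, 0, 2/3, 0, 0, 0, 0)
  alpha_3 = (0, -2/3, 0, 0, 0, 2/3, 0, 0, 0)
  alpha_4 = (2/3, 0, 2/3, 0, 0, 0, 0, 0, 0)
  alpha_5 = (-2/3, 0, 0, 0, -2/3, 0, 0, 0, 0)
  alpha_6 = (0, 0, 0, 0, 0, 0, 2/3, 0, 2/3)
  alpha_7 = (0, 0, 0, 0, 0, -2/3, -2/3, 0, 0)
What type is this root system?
Compute the Cartan integers a_ij = 2(alpha_i, alpha_j)/(alpha_j, alpha_j); the resulting 7x7 Cartan matrix is
[[2, 0, 0, 0, -1, 0, 0], [0, 2, -1, 0, -1, 0, 0], [0, -1, 2, 0, 0, 0, -1], [0, 0, 0, 2, -1, 0, 0], [-1, -1, 0, -1, 2, 0, 0], [0, 0, 0, 0, 0, 2, -1], [0, 0, -1, 0, 0, -1, 2]].
All simple roots have the same length, so the diagram is simply laced. The associated Dynkin diagram is a chain of 5 nodes with a fork of two nodes at one end (D_7), so the type is D_7 (the algebra so(14)).

D_7 (so(14))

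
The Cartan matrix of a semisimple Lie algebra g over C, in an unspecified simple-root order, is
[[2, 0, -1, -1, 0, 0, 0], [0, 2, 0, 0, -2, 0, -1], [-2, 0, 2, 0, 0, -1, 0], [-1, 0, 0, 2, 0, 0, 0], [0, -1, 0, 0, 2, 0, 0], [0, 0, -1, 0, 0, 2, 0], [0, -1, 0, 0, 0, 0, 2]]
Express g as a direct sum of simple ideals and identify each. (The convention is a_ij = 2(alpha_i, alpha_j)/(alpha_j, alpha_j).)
The diagram associated to this matrix has two connected components: the simple roots {alpha_2, alpha_5, alpha_7} form a chain of 3 nodes with a double edge at one end; the terminal node there is the unique short simple root (B_3), and {alpha_1, alpha_3, alpha_4, alpha_6} form a chain of 4 nodes with a double edge between the middle two (F_4). A semisimple Lie algebra decomposes uniquely as the direct sum of simple ideals, one per connected component of its Dynkin diagram, so g ≅ B_3 ⊕ F_4 (dimension 21 + 52 = 73).

type B_3 + type F_4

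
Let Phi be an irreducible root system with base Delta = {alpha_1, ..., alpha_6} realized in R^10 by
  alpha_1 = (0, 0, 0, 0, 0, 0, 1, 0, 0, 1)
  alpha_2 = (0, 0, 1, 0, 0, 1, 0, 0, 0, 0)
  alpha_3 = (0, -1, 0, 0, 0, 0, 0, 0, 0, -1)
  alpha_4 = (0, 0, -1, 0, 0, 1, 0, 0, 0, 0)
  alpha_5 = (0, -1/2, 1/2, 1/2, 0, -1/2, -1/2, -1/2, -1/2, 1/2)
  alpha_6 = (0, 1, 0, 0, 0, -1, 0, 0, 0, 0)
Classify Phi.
Compute the Cartan integers a_ij = 2(alpha_i, alpha_j)/(alpha_j, alpha_j); the resulting 6x6 Cartan matrix is
[[2, 0, -1, 0, 0, 0], [0, 2, 0, 0, 0, -1], [-1, 0, 2, 0, 0, -1], [0, 0, 0, 2, -1, -1], [0, 0, 0, -1, 2, 0], [0, -1, -1, -1, 0, 2]].
All simple roots have the same length, so the diagram is simply laced. The associated Dynkin diagram is a chain of 5 nodes with one extra node attached to the third node from one end (E_6), so the type is E_6.

E_6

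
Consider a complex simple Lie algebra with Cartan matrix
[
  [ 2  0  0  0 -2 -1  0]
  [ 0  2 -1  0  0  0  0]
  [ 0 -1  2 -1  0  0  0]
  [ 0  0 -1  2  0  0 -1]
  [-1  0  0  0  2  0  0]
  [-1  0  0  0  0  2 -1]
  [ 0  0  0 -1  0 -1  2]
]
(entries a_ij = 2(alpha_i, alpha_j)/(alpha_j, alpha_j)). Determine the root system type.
B_7 (so(15))

The matrix has rank 7 with 2's on the diagonal. Reading the off-diagonal entries as Dynkin edges (a single edge where a_ij = a_ji = -1; a double or triple edge where a_ij * a_ji = 2 or 3), the diagram is a chain of 7 nodes with a double edge at one end; the terminal node there is the unique short simple root (B_7). One simple-root ordering that puts it in standard form is (alpha_2, alpha_3, alpha_4, alpha_7, alpha_6, alpha_1, alpha_5). So the algebra is type B_7, i.e. so(15).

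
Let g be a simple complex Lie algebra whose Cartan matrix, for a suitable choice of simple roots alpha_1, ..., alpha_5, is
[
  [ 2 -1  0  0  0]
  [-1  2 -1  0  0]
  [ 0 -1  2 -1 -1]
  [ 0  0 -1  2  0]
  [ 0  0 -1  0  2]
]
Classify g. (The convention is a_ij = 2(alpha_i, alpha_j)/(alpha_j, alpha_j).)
D_5 (so(10))

The matrix has rank 5 with 2's on the diagonal. Reading the off-diagonal entries as Dynkin edges (a single edge where a_ij = a_ji = -1; a double or triple edge where a_ij * a_ji = 2 or 3), the diagram is a chain of 3 nodes with a fork of two nodes at one end (D_5). One simple-root ordering that puts it in standard form is (alpha_1, alpha_2, alpha_3, alpha_4, alpha_5). So the algebra is type D_5, i.e. so(10).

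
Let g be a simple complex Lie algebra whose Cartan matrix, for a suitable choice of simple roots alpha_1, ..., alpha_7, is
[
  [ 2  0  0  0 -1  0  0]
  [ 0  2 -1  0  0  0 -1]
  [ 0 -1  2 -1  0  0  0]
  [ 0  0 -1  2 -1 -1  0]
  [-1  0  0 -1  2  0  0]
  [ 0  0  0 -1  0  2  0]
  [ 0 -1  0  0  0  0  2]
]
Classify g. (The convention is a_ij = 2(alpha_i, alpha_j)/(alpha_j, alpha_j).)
E_7

The matrix has rank 7 with 2's on the diagonal. Reading the off-diagonal entries as Dynkin edges (a single edge where a_ij = a_ji = -1; a double or triple edge where a_ij * a_ji = 2 or 3), the diagram is a chain of 6 nodes with one extra node attached to the third node from one end (E_7). One simple-root ordering that puts it in standard form is (alpha_1, alpha_6, alpha_5, alpha_4, alpha_3, alpha_2, alpha_7). So the algebra is type E_7.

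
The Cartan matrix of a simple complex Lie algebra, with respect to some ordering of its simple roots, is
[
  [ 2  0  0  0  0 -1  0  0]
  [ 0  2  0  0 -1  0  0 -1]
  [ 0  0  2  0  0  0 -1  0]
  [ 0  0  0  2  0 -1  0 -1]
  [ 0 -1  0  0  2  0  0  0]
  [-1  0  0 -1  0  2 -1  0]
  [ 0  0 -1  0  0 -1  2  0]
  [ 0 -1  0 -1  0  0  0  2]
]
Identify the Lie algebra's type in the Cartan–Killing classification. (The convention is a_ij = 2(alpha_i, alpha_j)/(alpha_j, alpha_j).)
E_8

The matrix has rank 8 with 2's on the diagonal. Reading the off-diagonal entries as Dynkin edges (a single edge where a_ij = a_ji = -1; a double or triple edge where a_ij * a_ji = 2 or 3), the diagram is a chain of 7 nodes with one extra node attached to the third node from one end (E_8). One simple-root ordering that puts it in standard form is (alpha_3, alpha_1, alpha_7, alpha_6, alpha_4, alpha_8, alpha_2, alpha_5). So the algebra is type E_8.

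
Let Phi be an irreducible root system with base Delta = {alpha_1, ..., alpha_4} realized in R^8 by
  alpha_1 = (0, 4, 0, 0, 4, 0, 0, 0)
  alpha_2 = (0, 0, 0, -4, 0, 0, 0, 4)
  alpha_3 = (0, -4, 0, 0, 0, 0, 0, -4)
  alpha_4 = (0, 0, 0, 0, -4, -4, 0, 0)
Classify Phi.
Compute the Cartan integers a_ij = 2(alpha_i, alpha_j)/(alpha_j, alpha_j); the resulting 4x4 Cartan matrix is
[[2, 0, -1, -1], [0, 2, -1, 0], [-1, -1, 2, 0], [-1, 0, 0, 2]].
All simple roots have the same length, so the diagram is simply laced. The associated Dynkin diagram is a chain of 4 nodes with single edges (A_4), so the type is A_4 (the algebra sl(5)).

A_4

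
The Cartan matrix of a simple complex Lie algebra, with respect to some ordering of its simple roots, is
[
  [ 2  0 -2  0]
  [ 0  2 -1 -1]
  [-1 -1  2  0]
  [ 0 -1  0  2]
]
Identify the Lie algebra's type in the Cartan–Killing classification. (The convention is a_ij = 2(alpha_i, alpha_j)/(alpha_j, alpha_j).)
C_4

The matrix has rank 4 with 2's on the diagonal. Reading the off-diagonal entries as Dynkin edges (a single edge where a_ij = a_ji = -1; a double or triple edge where a_ij * a_ji = 2 or 3), the diagram is a chain of 4 nodes with a double edge at one end; the terminal node there is the unique long simple root (C_4). One simple-root ordering that puts it in standard form is (alpha_4, alpha_2, alpha_3, alpha_1). So the algebra is type C_4, i.e. sp(8).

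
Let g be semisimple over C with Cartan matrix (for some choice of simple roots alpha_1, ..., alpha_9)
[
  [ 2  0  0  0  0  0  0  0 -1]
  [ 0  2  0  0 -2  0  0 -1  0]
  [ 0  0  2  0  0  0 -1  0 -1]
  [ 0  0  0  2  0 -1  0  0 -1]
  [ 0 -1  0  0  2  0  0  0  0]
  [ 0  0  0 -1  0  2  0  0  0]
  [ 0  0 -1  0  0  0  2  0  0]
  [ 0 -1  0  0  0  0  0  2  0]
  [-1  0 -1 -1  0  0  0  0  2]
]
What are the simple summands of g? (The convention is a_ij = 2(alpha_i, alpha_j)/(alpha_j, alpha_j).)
The diagram associated to this matrix has two connected components: the simple roots {alpha_2, alpha_5, alpha_8} form a chain of 3 nodes with a double edge at one end; the terminal node there is the unique short simple root (B_3), and {alpha_1, alpha_3, alpha_4, alpha_6, alpha_7, alpha_9} form a chain of 5 nodes with one extra node attached to the third node from one end (E_6). A semisimple Lie algebra decomposes uniquely as the direct sum of simple ideals, one per connected component of its Dynkin diagram, so g ≅ B_3 ⊕ E_6 (dimension 21 + 78 = 99).

B3 ⊕ E6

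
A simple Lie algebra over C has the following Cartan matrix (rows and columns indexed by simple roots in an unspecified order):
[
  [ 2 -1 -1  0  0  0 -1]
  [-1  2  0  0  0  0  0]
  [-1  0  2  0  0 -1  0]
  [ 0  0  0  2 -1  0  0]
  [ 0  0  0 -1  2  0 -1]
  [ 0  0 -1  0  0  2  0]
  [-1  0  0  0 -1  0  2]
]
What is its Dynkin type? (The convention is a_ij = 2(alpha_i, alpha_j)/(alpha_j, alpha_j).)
E_7

The matrix has rank 7 with 2's on the diagonal. Reading the off-diagonal entries as Dynkin edges (a single edge where a_ij = a_ji = -1; a double or triple edge where a_ij * a_ji = 2 or 3), the diagram is a chain of 6 nodes with one extra node attached to the third node from one end (E_7). One simple-root ordering that puts it in standard form is (alpha_6, alpha_2, alpha_3, alpha_1, alpha_7, alpha_5, alpha_4). So the algebra is type E_7.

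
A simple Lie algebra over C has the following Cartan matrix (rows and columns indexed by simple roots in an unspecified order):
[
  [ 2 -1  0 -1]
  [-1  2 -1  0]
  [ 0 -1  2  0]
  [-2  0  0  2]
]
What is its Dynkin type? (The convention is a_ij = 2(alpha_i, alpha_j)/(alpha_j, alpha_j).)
type C_4

The matrix has rank 4 with 2's on the diagonal. Reading the off-diagonal entries as Dynkin edges (a single edge where a_ij = a_ji = -1; a double or triple edge where a_ij * a_ji = 2 or 3), the diagram is a chain of 4 nodes with a double edge at one end; the terminal node there is the unique long simple root (C_4). One simple-root ordering that puts it in standard form is (alpha_3, alpha_2, alpha_1, alpha_4). So the algebra is type C_4, i.e. sp(8).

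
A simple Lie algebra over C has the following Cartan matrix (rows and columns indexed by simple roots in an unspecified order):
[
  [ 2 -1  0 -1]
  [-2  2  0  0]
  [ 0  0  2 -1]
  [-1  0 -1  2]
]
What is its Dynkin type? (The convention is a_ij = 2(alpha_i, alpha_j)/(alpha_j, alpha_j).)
C_4 (sp(8))

The matrix has rank 4 with 2's on the diagonal. Reading the off-diagonal entries as Dynkin edges (a single edge where a_ij = a_ji = -1; a double or triple edge where a_ij * a_ji = 2 or 3), the diagram is a chain of 4 nodes with a double edge at one end; the terminal node there is the unique long simple root (C_4). One simple-root ordering that puts it in standard form is (alpha_3, alpha_4, alpha_1, alpha_2). So the algebra is type C_4, i.e. sp(8).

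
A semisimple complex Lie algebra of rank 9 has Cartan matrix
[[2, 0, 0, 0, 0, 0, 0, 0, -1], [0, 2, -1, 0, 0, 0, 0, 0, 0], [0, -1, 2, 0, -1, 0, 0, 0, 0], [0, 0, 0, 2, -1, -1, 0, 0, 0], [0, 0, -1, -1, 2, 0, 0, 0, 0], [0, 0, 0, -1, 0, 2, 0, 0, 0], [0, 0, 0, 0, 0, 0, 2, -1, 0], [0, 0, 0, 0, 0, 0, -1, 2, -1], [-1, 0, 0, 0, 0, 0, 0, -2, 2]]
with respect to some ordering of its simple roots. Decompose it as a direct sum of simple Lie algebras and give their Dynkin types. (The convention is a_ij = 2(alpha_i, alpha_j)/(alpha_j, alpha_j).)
A_5 (sl(6)) ⊕ F_4

The diagram associated to this matrix has two connected components: the simple roots {alpha_2, alpha_3, alpha_4, alpha_5, alpha_6} form a chain of 5 nodes with single edges (A_5), and {alpha_1, alpha_7, alpha_8, alpha_9} form a chain of 4 nodes with a double edge between the middle two (F_4). A semisimple Lie algebra decomposes uniquely as the direct sum of simple ideals, one per connected component of its Dynkin diagram, so g ≅ A_5 ⊕ F_4 (dimension 35 + 52 = 87).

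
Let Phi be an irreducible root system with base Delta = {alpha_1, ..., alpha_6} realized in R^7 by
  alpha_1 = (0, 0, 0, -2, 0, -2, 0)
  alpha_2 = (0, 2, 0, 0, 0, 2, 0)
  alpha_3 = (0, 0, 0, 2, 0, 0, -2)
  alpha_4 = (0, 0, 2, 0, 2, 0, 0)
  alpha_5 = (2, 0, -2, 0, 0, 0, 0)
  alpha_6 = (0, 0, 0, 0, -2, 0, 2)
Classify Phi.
A6

Compute the Cartan integers a_ij = 2(alpha_i, alpha_j)/(alpha_j, alpha_j); the resulting 6x6 Cartan matrix is
[[2, -1, -1, 0, 0, 0], [-1, 2, 0, 0, 0, 0], [-1, 0, 2, 0, 0, -1], [0, 0, 0, 2, -1, -1], [0, 0, 0, -1, 2, 0], [0, 0, -1, -1, 0, 2]].
All simple roots have the same length, so the diagram is simply laced. The associated Dynkin diagram is a chain of 6 nodes with single edges (A_6), so the type is A_6 (the algebra sl(7)).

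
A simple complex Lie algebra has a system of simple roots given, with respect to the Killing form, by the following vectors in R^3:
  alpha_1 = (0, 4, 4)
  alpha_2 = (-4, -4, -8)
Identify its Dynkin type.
G_2

Compute the Cartan integers a_ij = 2(alpha_i, alpha_j)/(alpha_j, alpha_j); the resulting 2x2 Cartan matrix is
[[2, -1], [-3, 2]].
The roots have two lengths (squared-length ratio 3:1); the short ones are alpha_{1}. The associated Dynkin diagram is two nodes joined by a triple edge (G_2), so the type is G_2.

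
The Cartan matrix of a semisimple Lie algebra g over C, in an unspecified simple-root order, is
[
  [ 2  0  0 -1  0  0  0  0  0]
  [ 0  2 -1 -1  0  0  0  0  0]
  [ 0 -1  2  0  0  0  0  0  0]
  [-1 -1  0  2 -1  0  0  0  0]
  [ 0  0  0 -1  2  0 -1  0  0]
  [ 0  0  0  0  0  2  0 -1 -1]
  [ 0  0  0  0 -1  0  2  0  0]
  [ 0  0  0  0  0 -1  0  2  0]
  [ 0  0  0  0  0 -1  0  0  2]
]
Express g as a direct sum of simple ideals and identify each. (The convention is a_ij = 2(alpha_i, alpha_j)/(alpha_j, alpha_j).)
The diagram associated to this matrix has two connected components: the simple roots {alpha_6, alpha_8, alpha_9} form a chain of 3 nodes with single edges (A_3), and {alpha_1, alpha_2, alpha_3, alpha_4, alpha_5, alpha_7} form a chain of 5 nodes with one extra node attached to the third node from one end (E_6). A semisimple Lie algebra decomposes uniquely as the direct sum of simple ideals, one per connected component of its Dynkin diagram, so g ≅ A_3 ⊕ E_6 (dimension 15 + 78 = 93).

type A_3 + type E_6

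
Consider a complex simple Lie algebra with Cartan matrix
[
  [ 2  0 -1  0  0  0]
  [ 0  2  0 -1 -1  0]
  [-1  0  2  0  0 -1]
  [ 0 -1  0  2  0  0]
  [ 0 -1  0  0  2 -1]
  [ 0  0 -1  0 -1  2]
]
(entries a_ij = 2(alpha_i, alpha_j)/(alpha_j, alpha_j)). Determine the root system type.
A_6 (sl(7))

The matrix has rank 6 with 2's on the diagonal. Reading the off-diagonal entries as Dynkin edges (a single edge where a_ij = a_ji = -1; a double or triple edge where a_ij * a_ji = 2 or 3), the diagram is a chain of 6 nodes with single edges (A_6). One simple-root ordering that puts it in standard form is (alpha_4, alpha_2, alpha_5, alpha_6, alpha_3, alpha_1). So the algebra is type A_6, i.e. sl(7).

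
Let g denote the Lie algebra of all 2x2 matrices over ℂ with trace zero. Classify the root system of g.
A_1

This is sl(2), which has dimension 2^2 - 1 = 3 and rank 2 - 1 = 1 (a Cartan subalgebra is the diagonal traceless matrices). In the classification of classical Lie algebras, the special linear algebra sl(n+1) has type A_n; here n = 1, so the Dynkin diagram is a chain of 1 nodes with single edges (A_1). Hence the type is A_1.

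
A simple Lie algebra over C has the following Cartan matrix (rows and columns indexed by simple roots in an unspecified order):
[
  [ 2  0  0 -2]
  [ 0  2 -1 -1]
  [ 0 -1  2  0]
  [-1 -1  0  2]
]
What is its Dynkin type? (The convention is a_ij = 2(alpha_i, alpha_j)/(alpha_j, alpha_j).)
The matrix has rank 4 with 2's on the diagonal. Reading the off-diagonal entries as Dynkin edges (a single edge where a_ij = a_ji = -1; a double or triple edge where a_ij * a_ji = 2 or 3), the diagram is a chain of 4 nodes with a double edge at one end; the terminal node there is the unique long simple root (C_4). One simple-root ordering that puts it in standard form is (alpha_3, alpha_2, alpha_4, alpha_1). So the algebra is type C_4, i.e. sp(8).

C_4 (sp(8))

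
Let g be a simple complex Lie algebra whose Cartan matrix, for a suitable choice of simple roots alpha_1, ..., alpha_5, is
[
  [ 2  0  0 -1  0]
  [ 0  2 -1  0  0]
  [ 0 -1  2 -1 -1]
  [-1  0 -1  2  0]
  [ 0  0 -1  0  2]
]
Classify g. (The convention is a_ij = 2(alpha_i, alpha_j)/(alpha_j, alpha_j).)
D5

The matrix has rank 5 with 2's on the diagonal. Reading the off-diagonal entries as Dynkin edges (a single edge where a_ij = a_ji = -1; a double or triple edge where a_ij * a_ji = 2 or 3), the diagram is a chain of 3 nodes with a fork of two nodes at one end (D_5). One simple-root ordering that puts it in standard form is (alpha_1, alpha_4, alpha_3, alpha_2, alpha_5). So the algebra is type D_5, i.e. so(10).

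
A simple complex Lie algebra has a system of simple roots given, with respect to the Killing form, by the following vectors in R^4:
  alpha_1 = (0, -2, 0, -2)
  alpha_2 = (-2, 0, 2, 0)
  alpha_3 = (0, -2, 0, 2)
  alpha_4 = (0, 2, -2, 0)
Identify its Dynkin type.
type D_4

Compute the Cartan integers a_ij = 2(alpha_i, alpha_j)/(alpha_j, alpha_j); the resulting 4x4 Cartan matrix is
[[2, 0, 0, -1], [0, 2, 0, -1], [0, 0, 2, -1], [-1, -1, -1, 2]].
All simple roots have the same length, so the diagram is simply laced. The associated Dynkin diagram is a chain of 2 nodes with a fork of two nodes at one end (D_4), so the type is D_4 (the algebra so(8)).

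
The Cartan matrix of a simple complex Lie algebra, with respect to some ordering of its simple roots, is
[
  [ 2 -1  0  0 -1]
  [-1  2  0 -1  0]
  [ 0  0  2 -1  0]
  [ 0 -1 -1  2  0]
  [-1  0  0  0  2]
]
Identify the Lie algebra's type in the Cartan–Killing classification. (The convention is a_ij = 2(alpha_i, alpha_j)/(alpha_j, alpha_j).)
The matrix has rank 5 with 2's on the diagonal. Reading the off-diagonal entries as Dynkin edges (a single edge where a_ij = a_ji = -1; a double or triple edge where a_ij * a_ji = 2 or 3), the diagram is a chain of 5 nodes with single edges (A_5). One simple-root ordering that puts it in standard form is (alpha_5, alpha_1, alpha_2, alpha_4, alpha_3). So the algebra is type A_5, i.e. sl(6).

A_5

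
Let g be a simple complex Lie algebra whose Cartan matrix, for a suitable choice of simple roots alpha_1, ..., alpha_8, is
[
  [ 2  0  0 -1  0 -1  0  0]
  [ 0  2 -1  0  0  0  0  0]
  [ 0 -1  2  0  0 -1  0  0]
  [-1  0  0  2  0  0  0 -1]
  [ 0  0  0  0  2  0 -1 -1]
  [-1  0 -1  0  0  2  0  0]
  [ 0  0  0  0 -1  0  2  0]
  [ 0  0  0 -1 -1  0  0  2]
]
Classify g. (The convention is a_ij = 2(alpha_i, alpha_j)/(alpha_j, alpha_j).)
The matrix has rank 8 with 2's on the diagonal. Reading the off-diagonal entries as Dynkin edges (a single edge where a_ij = a_ji = -1; a double or triple edge where a_ij * a_ji = 2 or 3), the diagram is a chain of 8 nodes with single edges (A_8). One simple-root ordering that puts it in standard form is (alpha_7, alpha_5, alpha_8, alpha_4, alpha_1, alpha_6, alpha_3, alpha_2). So the algebra is type A_8, i.e. sl(9).

A_8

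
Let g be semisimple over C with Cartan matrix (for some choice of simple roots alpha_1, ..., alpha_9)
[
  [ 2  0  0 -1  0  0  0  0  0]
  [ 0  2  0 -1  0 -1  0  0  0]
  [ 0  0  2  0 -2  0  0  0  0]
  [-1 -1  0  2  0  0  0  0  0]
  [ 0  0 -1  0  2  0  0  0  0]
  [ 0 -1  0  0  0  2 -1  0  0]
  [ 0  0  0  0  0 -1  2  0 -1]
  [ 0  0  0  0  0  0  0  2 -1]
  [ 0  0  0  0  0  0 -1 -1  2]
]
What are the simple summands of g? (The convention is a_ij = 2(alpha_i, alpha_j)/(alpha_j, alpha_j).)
type A_7 ⊕ type B_2

The diagram associated to this matrix has two connected components: the simple roots {alpha_1, alpha_2, alpha_4, alpha_6, alpha_7, alpha_8, alpha_9} form a chain of 7 nodes with single edges (A_7), and {alpha_3, alpha_5} form a chain of 2 nodes with a double edge at one end; the terminal node there is the unique short simple root (B_2). A semisimple Lie algebra decomposes uniquely as the direct sum of simple ideals, one per connected component of its Dynkin diagram, so g ≅ A_7 ⊕ B_2 (dimension 63 + 10 = 73).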